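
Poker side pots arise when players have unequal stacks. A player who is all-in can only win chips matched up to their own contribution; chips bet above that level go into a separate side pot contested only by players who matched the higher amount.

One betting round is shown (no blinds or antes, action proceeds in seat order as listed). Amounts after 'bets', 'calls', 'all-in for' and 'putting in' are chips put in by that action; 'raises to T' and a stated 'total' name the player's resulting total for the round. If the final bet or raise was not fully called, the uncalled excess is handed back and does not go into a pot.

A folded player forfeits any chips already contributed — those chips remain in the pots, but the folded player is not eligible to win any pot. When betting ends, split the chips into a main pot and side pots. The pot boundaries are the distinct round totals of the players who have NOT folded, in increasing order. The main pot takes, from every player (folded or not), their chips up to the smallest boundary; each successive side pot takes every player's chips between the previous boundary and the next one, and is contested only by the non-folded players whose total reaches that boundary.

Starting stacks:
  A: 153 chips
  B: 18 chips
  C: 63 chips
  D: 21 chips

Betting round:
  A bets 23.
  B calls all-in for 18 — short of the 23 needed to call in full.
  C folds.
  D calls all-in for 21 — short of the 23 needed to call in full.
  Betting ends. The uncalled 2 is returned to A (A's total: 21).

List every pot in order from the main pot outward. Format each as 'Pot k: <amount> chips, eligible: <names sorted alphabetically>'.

Pot 1: 54 chips, eligible: A, B, D
Pot 2: 6 chips, eligible: A, D

Derivation:
Contributions (after 2 returned to A): A=21, B=18, D=21
Folded: C
Pot levels (distinct totals of non-folded players): 18, 21
Layer 1-18: 18 each from A, B, D = 18*3 = 54 chips; eligible A, B, D
Layer 19-21: 3 each from A, D = 3*2 = 6 chips; eligible A, D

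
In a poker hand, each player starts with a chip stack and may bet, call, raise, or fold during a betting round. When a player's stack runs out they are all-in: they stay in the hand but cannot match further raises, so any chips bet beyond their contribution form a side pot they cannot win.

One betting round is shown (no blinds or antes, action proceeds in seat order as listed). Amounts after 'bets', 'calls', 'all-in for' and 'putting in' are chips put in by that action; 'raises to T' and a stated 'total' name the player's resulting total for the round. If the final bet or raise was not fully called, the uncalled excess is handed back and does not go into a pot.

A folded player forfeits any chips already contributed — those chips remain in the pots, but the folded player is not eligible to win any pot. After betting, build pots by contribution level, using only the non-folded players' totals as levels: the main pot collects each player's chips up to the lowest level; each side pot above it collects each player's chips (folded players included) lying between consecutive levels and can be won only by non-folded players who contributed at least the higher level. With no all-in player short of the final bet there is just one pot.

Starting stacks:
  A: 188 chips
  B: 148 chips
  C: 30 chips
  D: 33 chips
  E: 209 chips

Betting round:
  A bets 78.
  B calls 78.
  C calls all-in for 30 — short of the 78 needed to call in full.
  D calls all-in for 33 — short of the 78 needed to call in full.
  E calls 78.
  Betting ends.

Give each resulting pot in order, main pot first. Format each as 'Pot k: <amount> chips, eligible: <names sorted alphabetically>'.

Pot 1: 150 chips, eligible: A, B, C, D, E
Pot 2: 12 chips, eligible: A, B, D, E
Pot 3: 135 chips, eligible: A, B, E

Derivation:
Contributions: A=78, B=78, C=30, D=33, E=78
Pot levels (distinct totals of non-folded players): 30, 33, 78
Layer 1-30: 30 each from A, B, C, D, E = 30*5 = 150 chips; eligible A, B, C, D, E
Layer 31-33: 3 each from A, B, D, E = 3*4 = 12 chips; eligible A, B, D, E
Layer 34-78: 45 each from A, B, E = 45*3 = 135 chips; eligible A, B, E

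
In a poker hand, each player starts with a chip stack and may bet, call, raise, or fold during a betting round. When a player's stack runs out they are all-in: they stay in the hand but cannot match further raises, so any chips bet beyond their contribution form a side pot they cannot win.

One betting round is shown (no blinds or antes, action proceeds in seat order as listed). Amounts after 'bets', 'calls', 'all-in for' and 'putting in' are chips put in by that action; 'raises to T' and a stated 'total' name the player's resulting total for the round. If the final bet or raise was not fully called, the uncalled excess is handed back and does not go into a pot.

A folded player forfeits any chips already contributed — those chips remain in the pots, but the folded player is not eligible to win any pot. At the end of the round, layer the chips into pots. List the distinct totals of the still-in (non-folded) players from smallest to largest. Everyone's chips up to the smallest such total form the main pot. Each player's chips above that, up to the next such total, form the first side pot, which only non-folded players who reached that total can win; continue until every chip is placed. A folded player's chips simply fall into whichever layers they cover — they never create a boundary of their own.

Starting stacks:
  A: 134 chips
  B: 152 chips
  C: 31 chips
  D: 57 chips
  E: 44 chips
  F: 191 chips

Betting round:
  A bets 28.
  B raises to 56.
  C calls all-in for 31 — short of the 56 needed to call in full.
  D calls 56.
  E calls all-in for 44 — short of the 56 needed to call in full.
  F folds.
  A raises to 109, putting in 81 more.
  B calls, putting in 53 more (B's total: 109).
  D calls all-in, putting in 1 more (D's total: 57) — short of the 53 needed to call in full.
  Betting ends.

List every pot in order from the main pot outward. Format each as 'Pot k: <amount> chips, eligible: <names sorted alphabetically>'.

Contributions: A=109, B=109, C=31, D=57, E=44
Folded: F
Pot levels (distinct totals of non-folded players): 31, 44, 57, 109
Layer 1-31: 31 each from A, B, C, D, E = 31*5 = 155 chips; eligible A, B, C, D, E
Layer 32-44: 13 each from A, B, D, E = 13*4 = 52 chips; eligible A, B, D, E
Layer 45-57: 13 each from A, B, D = 13*3 = 39 chips; eligible A, B, D
Layer 58-109: 52 each from A, B = 52*2 = 104 chips; eligible A, B

Pot 1: 155 chips, eligible: A, B, C, D, E
Pot 2: 52 chips, eligible: A, B, D, E
Pot 3: 39 chips, eligible: A, B, D
Pot 4: 104 chips, eligible: A, B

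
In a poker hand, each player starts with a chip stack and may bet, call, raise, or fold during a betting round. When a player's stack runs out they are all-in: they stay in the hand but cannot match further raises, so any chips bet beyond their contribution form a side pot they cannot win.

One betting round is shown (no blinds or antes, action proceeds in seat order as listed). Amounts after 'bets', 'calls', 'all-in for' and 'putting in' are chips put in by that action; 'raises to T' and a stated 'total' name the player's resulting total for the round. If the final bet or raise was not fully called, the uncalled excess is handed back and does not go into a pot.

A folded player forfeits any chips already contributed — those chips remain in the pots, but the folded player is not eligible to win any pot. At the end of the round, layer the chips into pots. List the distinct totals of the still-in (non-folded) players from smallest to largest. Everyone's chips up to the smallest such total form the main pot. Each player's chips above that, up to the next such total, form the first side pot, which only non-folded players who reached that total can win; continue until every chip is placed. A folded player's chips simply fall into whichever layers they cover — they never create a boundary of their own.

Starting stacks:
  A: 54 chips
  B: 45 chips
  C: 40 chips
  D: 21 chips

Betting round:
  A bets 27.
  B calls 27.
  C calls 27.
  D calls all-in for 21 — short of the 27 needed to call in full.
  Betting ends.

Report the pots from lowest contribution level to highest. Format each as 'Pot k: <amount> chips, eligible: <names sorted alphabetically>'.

Pot 1: 84 chips, eligible: A, B, C, D
Pot 2: 18 chips, eligible: A, B, C

Derivation:
Contributions: A=27, B=27, C=27, D=21
Pot levels (distinct totals of non-folded players): 21, 27
Layer 1-21: 21 each from A, B, C, D = 21*4 = 84 chips; eligible A, B, C, D
Layer 22-27: 6 each from A, B, C = 6*3 = 18 chips; eligible A, B, C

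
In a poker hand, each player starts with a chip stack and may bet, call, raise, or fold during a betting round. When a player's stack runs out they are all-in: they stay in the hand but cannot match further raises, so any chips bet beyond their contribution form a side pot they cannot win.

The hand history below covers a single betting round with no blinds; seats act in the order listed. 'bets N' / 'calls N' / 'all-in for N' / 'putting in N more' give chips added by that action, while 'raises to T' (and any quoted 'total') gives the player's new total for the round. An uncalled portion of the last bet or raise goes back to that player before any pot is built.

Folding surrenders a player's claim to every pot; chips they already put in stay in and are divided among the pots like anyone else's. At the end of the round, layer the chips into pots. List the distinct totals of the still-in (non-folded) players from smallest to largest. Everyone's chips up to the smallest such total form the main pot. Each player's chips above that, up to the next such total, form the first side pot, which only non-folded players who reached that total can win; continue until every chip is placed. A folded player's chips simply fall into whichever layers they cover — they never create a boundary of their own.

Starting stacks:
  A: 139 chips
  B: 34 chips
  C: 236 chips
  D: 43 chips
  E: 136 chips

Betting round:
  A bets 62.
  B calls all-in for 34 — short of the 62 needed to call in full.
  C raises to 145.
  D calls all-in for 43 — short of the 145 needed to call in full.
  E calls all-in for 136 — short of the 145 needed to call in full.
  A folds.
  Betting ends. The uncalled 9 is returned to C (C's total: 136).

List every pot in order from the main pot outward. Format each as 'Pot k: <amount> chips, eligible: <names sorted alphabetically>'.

Contributions (after 9 returned to C): A=62, B=34, C=136, D=43, E=136
Folded: A
Pot levels (distinct totals of non-folded players): 34, 43, 136
Layer 1-34: 34 each from A, B, C, D, E = 34*5 = 170 chips; eligible B, C, D, E
Layer 35-43: 9 each from A, C, D, E = 9*4 = 36 chips; eligible C, D, E
Layer 44-136: A 19 + C 93 + E 93 = 205 chips; eligible C, E

Pot 1: 170 chips, eligible: B, C, D, E
Pot 2: 36 chips, eligible: C, D, E
Pot 3: 205 chips, eligible: C, E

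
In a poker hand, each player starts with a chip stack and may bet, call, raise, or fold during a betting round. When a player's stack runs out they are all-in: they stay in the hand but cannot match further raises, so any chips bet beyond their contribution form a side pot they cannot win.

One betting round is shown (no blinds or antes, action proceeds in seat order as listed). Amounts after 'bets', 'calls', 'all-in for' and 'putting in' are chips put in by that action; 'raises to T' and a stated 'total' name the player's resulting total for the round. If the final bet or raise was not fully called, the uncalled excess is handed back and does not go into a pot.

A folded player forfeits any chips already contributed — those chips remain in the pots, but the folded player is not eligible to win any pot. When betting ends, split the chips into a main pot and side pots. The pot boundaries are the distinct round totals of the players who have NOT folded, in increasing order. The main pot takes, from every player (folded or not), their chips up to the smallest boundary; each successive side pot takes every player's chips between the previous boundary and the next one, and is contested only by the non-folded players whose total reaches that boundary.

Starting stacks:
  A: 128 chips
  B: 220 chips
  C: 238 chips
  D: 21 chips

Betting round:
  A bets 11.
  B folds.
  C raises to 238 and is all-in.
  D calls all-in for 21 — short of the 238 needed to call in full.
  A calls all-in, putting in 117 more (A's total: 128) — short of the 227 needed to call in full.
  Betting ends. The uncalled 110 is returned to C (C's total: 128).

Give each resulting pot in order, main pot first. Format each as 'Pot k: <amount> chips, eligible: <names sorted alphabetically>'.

Contributions (after 110 returned to C): A=128, C=128, D=21
Folded: B
Pot levels (distinct totals of non-folded players): 21, 128
Layer 1-21: 21 each from A, C, D = 21*3 = 63 chips; eligible A, C, D
Layer 22-128: 107 each from A, C = 107*2 = 214 chips; eligible A, C

Pot 1: 63 chips, eligible: A, C, D
Pot 2: 214 chips, eligible: A, C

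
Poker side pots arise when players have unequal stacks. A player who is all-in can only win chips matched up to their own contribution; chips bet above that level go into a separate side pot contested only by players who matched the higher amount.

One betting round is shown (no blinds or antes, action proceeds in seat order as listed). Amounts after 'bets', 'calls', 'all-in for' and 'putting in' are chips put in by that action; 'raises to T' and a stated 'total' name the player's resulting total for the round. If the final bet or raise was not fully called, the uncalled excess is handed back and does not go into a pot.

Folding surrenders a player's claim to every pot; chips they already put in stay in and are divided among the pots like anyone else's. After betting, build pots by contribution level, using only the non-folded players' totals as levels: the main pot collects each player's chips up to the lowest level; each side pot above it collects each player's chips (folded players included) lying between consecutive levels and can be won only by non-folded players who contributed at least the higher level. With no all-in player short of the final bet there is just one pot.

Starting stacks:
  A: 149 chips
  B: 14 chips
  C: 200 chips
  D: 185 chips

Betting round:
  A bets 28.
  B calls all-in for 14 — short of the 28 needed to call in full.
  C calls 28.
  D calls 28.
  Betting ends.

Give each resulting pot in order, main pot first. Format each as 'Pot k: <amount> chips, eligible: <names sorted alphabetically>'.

Pot 1: 56 chips, eligible: A, B, C, D
Pot 2: 42 chips, eligible: A, C, D

Derivation:
Contributions: A=28, B=14, C=28, D=28
Pot levels (distinct totals of non-folded players): 14, 28
Layer 1-14: 14 each from A, B, C, D = 14*4 = 56 chips; eligible A, B, C, D
Layer 15-28: 14 each from A, C, D = 14*3 = 42 chips; eligible A, C, D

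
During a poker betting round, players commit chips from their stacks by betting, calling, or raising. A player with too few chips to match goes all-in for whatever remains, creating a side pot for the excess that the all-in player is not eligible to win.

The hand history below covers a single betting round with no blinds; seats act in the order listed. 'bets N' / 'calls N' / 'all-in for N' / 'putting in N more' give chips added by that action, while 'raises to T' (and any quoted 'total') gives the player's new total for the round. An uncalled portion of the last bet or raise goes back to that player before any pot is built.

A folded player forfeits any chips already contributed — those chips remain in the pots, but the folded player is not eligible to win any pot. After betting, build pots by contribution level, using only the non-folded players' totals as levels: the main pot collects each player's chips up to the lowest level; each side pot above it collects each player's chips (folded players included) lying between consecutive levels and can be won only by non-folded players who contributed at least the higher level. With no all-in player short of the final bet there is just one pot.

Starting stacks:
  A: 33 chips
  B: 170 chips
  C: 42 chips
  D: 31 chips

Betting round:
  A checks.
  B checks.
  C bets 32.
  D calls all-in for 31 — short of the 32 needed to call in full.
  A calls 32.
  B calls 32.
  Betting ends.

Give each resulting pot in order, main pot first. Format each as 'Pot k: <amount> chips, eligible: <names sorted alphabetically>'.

Contributions: A=32, B=32, C=32, D=31
Pot levels (distinct totals of non-folded players): 31, 32
Layer 1-31: 31 each from A, B, C, D = 31*4 = 124 chips; eligible A, B, C, D
Layer 32-32: 1 each from A, B, C = 1*3 = 3 chips; eligible A, B, C

Pot 1: 124 chips, eligible: A, B, C, D
Pot 2: 3 chips, eligible: A, B, C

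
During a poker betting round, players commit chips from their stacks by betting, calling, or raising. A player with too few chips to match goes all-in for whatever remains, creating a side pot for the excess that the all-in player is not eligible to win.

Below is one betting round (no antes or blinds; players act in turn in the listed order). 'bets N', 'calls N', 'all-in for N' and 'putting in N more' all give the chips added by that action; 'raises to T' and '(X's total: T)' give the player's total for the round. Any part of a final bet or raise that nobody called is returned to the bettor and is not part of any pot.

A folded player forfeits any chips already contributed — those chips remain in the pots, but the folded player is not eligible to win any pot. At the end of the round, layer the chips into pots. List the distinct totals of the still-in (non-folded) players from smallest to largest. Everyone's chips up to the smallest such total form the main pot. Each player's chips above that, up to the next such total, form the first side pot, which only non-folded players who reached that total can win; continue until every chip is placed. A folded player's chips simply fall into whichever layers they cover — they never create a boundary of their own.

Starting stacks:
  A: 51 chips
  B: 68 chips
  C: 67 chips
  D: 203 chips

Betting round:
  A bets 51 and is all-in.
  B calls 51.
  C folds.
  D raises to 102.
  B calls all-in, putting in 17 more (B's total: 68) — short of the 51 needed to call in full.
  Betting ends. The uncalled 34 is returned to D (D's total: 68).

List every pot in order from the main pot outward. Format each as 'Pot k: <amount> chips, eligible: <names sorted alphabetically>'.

Pot 1: 153 chips, eligible: A, B, D
Pot 2: 34 chips, eligible: B, D

Derivation:
Contributions (after 34 returned to D): A=51, B=68, D=68
Folded: C
Pot levels (distinct totals of non-folded players): 51, 68
Layer 1-51: 51 each from A, B, D = 51*3 = 153 chips; eligible A, B, D
Layer 52-68: 17 each from B, D = 17*2 = 34 chips; eligible B, D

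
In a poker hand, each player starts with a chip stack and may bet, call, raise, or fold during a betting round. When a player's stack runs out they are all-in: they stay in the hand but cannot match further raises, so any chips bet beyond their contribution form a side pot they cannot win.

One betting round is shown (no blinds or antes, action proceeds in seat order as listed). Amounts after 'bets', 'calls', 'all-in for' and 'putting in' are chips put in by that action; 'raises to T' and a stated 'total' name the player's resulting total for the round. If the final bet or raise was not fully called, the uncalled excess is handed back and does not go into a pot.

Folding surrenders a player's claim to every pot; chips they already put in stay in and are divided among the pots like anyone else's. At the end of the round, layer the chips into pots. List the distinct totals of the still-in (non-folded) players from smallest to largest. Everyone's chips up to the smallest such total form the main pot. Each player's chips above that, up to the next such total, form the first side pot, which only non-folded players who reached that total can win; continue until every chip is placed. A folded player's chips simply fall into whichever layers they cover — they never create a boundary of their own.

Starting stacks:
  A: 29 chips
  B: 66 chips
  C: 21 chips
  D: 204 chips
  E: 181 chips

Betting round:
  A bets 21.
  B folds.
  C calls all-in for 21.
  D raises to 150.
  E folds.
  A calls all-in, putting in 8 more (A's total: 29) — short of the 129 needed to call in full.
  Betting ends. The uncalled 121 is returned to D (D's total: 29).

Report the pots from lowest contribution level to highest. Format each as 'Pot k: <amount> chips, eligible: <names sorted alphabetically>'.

Contributions (after 121 returned to D): A=29, C=21, D=29
Folded: B, E
Pot levels (distinct totals of non-folded players): 21, 29
Layer 1-21: 21 each from A, C, D = 21*3 = 63 chips; eligible A, C, D
Layer 22-29: 8 each from A, D = 8*2 = 16 chips; eligible A, D

Pot 1: 63 chips, eligible: A, C, D
Pot 2: 16 chips, eligible: A, D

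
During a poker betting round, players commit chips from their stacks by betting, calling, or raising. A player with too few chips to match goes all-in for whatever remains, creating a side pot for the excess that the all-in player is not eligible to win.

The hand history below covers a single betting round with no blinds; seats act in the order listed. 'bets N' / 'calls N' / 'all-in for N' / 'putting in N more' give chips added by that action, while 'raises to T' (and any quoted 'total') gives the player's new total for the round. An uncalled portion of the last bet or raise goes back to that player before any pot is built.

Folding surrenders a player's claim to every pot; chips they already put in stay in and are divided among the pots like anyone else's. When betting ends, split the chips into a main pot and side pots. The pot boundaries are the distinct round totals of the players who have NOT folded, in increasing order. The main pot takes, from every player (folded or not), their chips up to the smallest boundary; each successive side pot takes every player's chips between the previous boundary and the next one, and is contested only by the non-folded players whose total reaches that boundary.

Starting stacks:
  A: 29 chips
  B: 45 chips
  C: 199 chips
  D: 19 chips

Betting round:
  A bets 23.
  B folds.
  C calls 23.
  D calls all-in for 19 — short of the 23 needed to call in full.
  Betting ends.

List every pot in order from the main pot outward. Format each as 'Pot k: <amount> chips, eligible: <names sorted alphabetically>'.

Contributions: A=23, C=23, D=19
Folded: B
Pot levels (distinct totals of non-folded players): 19, 23
Layer 1-19: 19 each from A, C, D = 19*3 = 57 chips; eligible A, C, D
Layer 20-23: 4 each from A, C = 4*2 = 8 chips; eligible A, C

Pot 1: 57 chips, eligible: A, C, D
Pot 2: 8 chips, eligible: A, C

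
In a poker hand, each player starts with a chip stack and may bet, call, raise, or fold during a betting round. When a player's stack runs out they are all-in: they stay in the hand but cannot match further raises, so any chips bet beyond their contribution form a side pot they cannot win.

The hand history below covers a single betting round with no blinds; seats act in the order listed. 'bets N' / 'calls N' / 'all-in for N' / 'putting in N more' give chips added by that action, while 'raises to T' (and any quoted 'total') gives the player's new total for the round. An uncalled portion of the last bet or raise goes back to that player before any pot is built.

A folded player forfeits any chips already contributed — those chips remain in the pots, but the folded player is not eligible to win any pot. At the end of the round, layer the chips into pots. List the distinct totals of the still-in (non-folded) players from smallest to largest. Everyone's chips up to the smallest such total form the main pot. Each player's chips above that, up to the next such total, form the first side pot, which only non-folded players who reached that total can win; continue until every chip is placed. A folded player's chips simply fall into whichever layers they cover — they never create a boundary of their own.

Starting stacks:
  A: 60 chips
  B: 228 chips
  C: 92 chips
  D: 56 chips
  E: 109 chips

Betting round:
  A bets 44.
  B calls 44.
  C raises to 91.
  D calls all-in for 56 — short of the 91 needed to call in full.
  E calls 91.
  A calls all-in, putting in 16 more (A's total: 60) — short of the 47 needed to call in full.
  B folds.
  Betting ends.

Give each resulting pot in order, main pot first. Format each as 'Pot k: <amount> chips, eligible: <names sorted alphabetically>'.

Contributions: A=60, B=44, C=91, D=56, E=91
Folded: B
Pot levels (distinct totals of non-folded players): 56, 60, 91
Layer 1-56: A 56 + B 44 + C 56 + D 56 + E 56 = 268 chips; eligible A, C, D, E
Layer 57-60: 4 each from A, C, E = 4*3 = 12 chips; eligible A, C, E
Layer 61-91: 31 each from C, E = 31*2 = 62 chips; eligible C, E

Pot 1: 268 chips, eligible: A, C, D, E
Pot 2: 12 chips, eligible: A, C, E
Pot 3: 62 chips, eligible: C, E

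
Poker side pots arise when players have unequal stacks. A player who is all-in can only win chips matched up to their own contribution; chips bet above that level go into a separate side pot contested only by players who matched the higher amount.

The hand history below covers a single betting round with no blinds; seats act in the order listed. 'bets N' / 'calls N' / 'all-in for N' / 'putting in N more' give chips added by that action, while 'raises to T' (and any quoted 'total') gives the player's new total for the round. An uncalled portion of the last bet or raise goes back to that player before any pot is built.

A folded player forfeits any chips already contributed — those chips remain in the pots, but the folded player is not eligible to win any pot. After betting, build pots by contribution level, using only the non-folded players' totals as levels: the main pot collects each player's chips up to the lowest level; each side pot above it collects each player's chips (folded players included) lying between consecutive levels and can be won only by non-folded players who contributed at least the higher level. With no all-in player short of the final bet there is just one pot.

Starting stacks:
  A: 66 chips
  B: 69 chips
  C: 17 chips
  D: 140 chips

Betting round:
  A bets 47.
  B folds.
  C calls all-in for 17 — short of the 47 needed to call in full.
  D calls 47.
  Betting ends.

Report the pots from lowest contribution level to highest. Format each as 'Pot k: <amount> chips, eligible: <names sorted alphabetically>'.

Pot 1: 51 chips, eligible: A, C, D
Pot 2: 60 chips, eligible: A, D

Derivation:
Contributions: A=47, C=17, D=47
Folded: B
Pot levels (distinct totals of non-folded players): 17, 47
Layer 1-17: 17 each from A, C, D = 17*3 = 51 chips; eligible A, C, D
Layer 18-47: 30 each from A, D = 30*2 = 60 chips; eligible A, D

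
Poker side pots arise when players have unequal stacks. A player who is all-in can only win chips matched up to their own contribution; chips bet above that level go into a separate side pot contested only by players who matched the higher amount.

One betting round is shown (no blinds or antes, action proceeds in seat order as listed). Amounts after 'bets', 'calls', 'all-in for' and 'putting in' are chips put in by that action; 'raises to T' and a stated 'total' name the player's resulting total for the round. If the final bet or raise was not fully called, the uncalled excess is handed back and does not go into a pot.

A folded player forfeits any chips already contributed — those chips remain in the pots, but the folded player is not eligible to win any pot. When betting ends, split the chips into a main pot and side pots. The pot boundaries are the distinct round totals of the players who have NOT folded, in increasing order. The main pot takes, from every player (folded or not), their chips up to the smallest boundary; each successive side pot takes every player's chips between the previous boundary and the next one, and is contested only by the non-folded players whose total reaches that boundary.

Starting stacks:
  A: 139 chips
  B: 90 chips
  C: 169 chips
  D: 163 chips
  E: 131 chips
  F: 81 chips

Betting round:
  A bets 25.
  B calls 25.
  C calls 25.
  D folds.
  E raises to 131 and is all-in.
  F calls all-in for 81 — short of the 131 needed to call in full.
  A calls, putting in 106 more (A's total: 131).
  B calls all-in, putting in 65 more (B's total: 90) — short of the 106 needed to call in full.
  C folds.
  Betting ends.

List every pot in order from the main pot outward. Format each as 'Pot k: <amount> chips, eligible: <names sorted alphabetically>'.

Pot 1: 349 chips, eligible: A, B, E, F
Pot 2: 27 chips, eligible: A, B, E
Pot 3: 82 chips, eligible: A, E

Derivation:
Contributions: A=131, B=90, C=25, E=131, F=81
Folded: C, D
Pot levels (distinct totals of non-folded players): 81, 90, 131
Layer 1-81: A 81 + B 81 + C 25 + E 81 + F 81 = 349 chips; eligible A, B, E, F
Layer 82-90: 9 each from A, B, E = 9*3 = 27 chips; eligible A, B, E
Layer 91-131: 41 each from A, E = 41*2 = 82 chips; eligible A, E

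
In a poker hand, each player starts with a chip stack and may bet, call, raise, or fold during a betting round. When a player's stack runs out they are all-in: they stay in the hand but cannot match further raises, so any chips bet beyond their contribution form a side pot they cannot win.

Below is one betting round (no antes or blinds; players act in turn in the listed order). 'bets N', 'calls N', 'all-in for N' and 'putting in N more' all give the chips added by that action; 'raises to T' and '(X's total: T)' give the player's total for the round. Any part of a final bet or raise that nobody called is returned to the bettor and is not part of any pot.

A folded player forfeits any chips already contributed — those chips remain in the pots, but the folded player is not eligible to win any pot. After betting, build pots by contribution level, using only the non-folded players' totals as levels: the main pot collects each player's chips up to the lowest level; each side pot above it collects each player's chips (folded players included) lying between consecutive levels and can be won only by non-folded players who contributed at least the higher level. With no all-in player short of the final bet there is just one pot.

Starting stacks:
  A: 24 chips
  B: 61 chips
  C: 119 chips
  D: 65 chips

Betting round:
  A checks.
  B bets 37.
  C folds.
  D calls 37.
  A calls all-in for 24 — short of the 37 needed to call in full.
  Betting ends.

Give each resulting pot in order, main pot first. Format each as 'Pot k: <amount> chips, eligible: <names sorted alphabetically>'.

Contributions: A=24, B=37, D=37
Folded: C
Pot levels (distinct totals of non-folded players): 24, 37
Layer 1-24: 24 each from A, B, D = 24*3 = 72 chips; eligible A, B, D
Layer 25-37: 13 each from B, D = 13*2 = 26 chips; eligible B, D

Pot 1: 72 chips, eligible: A, B, D
Pot 2: 26 chips, eligible: B, D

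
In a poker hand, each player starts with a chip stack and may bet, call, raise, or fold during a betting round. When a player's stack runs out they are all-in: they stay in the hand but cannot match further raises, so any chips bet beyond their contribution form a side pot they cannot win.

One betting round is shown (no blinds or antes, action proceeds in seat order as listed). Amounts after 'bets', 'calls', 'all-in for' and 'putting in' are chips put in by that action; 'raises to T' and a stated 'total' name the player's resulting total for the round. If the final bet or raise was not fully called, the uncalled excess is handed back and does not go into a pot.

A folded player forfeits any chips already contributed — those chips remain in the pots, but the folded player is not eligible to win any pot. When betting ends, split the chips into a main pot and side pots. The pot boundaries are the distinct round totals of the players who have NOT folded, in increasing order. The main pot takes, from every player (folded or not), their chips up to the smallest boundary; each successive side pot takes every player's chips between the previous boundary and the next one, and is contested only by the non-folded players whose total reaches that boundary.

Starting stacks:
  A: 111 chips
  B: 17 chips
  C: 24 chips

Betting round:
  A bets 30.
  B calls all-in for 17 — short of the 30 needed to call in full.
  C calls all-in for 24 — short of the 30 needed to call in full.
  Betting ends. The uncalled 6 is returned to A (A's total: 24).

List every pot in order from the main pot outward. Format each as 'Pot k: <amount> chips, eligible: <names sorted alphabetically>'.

Pot 1: 51 chips, eligible: A, B, C
Pot 2: 14 chips, eligible: A, C

Derivation:
Contributions (after 6 returned to A): A=24, B=17, C=24
Pot levels (distinct totals of non-folded players): 17, 24
Layer 1-17: 17 each from A, B, C = 17*3 = 51 chips; eligible A, B, C
Layer 18-24: 7 each from A, C = 7*2 = 14 chips; eligible A, C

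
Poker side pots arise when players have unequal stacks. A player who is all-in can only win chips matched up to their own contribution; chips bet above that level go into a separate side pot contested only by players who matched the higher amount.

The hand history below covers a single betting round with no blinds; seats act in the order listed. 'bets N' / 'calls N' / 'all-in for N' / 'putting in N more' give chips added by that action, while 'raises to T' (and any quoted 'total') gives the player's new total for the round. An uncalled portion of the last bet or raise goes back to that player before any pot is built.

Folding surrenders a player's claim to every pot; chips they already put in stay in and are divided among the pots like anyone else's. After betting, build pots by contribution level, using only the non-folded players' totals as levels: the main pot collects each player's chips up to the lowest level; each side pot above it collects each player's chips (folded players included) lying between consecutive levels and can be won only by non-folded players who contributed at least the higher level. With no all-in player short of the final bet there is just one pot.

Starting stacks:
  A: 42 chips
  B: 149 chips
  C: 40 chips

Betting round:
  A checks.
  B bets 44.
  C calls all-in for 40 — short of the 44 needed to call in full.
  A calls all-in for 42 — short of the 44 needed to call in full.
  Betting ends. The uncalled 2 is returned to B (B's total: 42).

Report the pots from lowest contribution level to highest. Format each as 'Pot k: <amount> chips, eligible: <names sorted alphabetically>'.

Contributions (after 2 returned to B): A=42, B=42, C=40
Pot levels (distinct totals of non-folded players): 40, 42
Layer 1-40: 40 each from A, B, C = 40*3 = 120 chips; eligible A, B, C
Layer 41-42: 2 each from A, B = 2*2 = 4 chips; eligible A, B

Pot 1: 120 chips, eligible: A, B, C
Pot 2: 4 chips, eligible: A, B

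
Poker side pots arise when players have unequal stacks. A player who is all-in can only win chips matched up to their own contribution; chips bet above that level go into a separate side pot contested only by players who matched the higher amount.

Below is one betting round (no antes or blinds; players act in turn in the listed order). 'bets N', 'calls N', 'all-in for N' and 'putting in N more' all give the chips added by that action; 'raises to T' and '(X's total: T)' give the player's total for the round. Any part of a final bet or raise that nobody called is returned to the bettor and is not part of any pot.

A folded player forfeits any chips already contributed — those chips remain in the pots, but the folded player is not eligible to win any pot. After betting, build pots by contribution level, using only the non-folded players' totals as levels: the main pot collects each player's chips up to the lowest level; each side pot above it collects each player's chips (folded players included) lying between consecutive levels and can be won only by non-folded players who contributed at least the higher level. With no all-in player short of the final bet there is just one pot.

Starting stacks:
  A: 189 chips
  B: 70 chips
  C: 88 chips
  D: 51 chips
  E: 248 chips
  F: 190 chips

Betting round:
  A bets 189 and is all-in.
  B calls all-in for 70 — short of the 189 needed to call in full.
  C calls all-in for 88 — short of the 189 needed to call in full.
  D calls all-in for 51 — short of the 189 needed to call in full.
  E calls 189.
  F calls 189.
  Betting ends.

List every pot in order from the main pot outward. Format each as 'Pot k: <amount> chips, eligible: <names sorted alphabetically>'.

Pot 1: 306 chips, eligible: A, B, C, D, E, F
Pot 2: 95 chips, eligible: A, B, C, E, F
Pot 3: 72 chips, eligible: A, C, E, F
Pot 4: 303 chips, eligible: A, E, F

Derivation:
Contributions: A=189, B=70, C=88, D=51, E=189, F=189
Pot levels (distinct totals of non-folded players): 51, 70, 88, 189
Layer 1-51: 51 each from A, B, C, D, E, F = 51*6 = 306 chips; eligible A, B, C, D, E, F
Layer 52-70: 19 each from A, B, C, E, F = 19*5 = 95 chips; eligible A, B, C, E, F
Layer 71-88: 18 each from A, C, E, F = 18*4 = 72 chips; eligible A, C, E, F
Layer 89-189: 101 each from A, E, F = 101*3 = 303 chips; eligible A, E, F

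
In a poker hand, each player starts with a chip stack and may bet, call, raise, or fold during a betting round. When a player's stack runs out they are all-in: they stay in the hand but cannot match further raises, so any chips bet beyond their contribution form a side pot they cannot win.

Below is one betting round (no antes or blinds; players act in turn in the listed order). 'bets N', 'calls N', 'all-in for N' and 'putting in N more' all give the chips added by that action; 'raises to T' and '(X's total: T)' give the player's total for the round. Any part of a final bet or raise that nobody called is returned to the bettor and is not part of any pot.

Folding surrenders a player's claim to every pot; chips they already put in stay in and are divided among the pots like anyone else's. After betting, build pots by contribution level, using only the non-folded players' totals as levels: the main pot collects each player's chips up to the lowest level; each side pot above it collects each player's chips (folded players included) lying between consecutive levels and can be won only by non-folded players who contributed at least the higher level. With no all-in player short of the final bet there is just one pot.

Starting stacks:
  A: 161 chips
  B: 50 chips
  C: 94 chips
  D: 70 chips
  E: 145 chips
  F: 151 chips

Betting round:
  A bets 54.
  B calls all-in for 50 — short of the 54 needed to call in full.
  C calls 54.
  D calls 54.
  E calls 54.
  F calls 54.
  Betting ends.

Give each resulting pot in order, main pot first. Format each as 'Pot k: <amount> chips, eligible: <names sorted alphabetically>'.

Pot 1: 300 chips, eligible: A, B, C, D, E, F
Pot 2: 20 chips, eligible: A, C, D, E, F

Derivation:
Contributions: A=54, B=50, C=54, D=54, E=54, F=54
Pot levels (distinct totals of non-folded players): 50, 54
Layer 1-50: 50 each from A, B, C, D, E, F = 50*6 = 300 chips; eligible A, B, C, D, E, F
Layer 51-54: 4 each from A, C, D, E, F = 4*5 = 20 chips; eligible A, C, D, E, F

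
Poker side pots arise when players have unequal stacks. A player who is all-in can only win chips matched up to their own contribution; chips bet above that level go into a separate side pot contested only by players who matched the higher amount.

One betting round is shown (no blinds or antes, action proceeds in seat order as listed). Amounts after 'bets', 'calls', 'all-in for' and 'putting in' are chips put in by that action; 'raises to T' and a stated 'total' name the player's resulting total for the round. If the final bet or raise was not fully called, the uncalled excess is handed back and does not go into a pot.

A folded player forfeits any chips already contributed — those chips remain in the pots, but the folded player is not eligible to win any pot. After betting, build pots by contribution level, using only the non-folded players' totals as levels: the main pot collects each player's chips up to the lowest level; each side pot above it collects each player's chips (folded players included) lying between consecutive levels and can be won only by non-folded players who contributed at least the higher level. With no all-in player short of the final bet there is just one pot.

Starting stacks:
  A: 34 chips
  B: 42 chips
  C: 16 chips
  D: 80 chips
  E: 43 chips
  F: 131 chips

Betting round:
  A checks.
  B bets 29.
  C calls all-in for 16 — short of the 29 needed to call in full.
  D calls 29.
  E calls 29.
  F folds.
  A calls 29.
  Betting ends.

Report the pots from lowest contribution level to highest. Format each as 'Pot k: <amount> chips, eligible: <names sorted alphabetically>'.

Pot 1: 80 chips, eligible: A, B, C, D, E
Pot 2: 52 chips, eligible: A, B, D, E

Derivation:
Contributions: A=29, B=29, C=16, D=29, E=29
Folded: F
Pot levels (distinct totals of non-folded players): 16, 29
Layer 1-16: 16 each from A, B, C, D, E = 16*5 = 80 chips; eligible A, B, C, D, E
Layer 17-29: 13 each from A, B, D, E = 13*4 = 52 chips; eligible A, B, D, E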